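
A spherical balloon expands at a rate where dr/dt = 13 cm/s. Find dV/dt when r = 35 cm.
63700π cm³/s

V = (4/3)πr³
dV/dt = dV/dr · dr/dt = 4πr² · 13
At r = 35: dV/dt = 63700π cm³/s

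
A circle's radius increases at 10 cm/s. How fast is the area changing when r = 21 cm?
420π cm²/s

A = πr²
dA/dt = 2πr · dr/dt = 2π(21)(10) = 420π cm²/s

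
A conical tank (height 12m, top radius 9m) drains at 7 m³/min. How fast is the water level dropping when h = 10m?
28/(225π) ≈ 0.03961 m/min

r/h = 9/12, so r = (3/4)h
V = (1/3)πr²h = (1/3)π((3/4)h)²h = (3/16)πh³
dV/dh = (9/16)πh²
dh/dt = (dV/dt)/(dV/dh) = -7/((9/16)π·10²) = -28/(225π) m/min
The level is dropping at 28/(225π) ≈ 0.03961 m/min.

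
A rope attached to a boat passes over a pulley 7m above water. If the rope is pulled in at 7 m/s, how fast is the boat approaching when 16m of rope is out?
112√23/69 ≈ 7.785 m/s

rope² = x² + 7²
x = √(16² - 7²) = 3√23
dx/dt = (rope/x) · d(rope)/dt = (16/(3√23)) · (-7) = -112√23/69 m/s
The boat approaches at 112√23/69 ≈ 7.785 m/s.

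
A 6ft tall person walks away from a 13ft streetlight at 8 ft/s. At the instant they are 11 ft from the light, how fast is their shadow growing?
48/7 ft/s

By similar triangles: 13/(x+s) = 6/s
Solving: s = 6x/7
ds/dt = 6/7 · dx/dt = 6/7 · 8 = 48/7 ft/s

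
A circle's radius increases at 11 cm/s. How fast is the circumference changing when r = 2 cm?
22π cm/s

C = 2πr
dC/dt = 2π · dr/dt = 2π · 11 = 22π cm/s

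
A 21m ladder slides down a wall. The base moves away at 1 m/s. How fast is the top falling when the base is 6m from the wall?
2√5/15 ≈ 0.2981 m/s

x² + y² = 21²
2x·dx/dt + 2y·dy/dt = 0
dy/dt = -x/y · dx/dt = -6/(9√5) · 1 = -2√5/15 m/s
The top is descending at 2√5/15 ≈ 0.2981 m/s.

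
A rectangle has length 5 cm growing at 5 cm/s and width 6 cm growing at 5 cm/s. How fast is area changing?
55 cm²/s

A = lw
dA/dt = w·dl/dt + l·dw/dt = 6·5 + 5·5 = 55 cm²/s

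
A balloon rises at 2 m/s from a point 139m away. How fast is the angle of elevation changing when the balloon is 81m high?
0.010741 rad/s

tan(θ) = y/139
sec²(θ) · dθ/dt = (1/139) · dy/dt
dθ/dt = cos²(θ)/139 · 2 = 139/(139² + 81²) · 2
dθ/dt = 0.010741 rad/s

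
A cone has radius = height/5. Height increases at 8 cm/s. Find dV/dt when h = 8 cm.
512π/25 cm³/s

V = (1/3)π(h/5)²h = πh³/75
dV/dt = πh²/25 · 8
At h = 8: dV/dt = 512π/25 cm³/s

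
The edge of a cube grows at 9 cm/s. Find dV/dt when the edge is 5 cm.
675 cm³/s

V = s³
dV/dt = 3s² · ds/dt = 3·5²·9 = 675 cm³/s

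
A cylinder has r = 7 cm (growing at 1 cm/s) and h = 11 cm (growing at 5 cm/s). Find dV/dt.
399π cm³/s

V = πr²h
dV/dt = 2πrh·dr/dt + πr²·dh/dt
= 2π(7)(11)(1) + π(7)²(5)
= 399π cm³/s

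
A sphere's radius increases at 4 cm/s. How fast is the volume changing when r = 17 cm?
4624π cm³/s

V = (4/3)πr³
dV/dt = dV/dr · dr/dt = 4πr² · 4
At r = 17: dV/dt = 4624π cm³/s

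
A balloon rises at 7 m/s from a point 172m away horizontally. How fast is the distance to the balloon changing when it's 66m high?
231√8485/8485 ≈ 2.508 m/s

z² = 172² + y²
z = √(172² + 66²) = 2√8485
dz/dt = y/z · dy/dt = 66/(2√8485) · 7 = 231√8485/8485 ≈ 2.508 m/s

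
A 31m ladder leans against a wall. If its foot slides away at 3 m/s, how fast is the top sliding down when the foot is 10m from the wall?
10√861/287 ≈ 1.022 m/s

x² + y² = 31²
2x·dx/dt + 2y·dy/dt = 0
dy/dt = -x/y · dx/dt = -10/√861 · 3 = -10√861/287 m/s
The top is descending at 10√861/287 ≈ 1.022 m/s.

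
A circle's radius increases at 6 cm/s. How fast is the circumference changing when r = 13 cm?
12π cm/s

C = 2πr
dC/dt = 2π · dr/dt = 2π · 6 = 12π cm/s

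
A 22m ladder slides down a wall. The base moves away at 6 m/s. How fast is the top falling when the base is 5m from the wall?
10√51/51 ≈ 1.4 m/s

x² + y² = 22²
2x·dx/dt + 2y·dy/dt = 0
dy/dt = -x/y · dx/dt = -5/(3√51) · 6 = -10√51/51 m/s
The top is descending at 10√51/51 ≈ 1.4 m/s.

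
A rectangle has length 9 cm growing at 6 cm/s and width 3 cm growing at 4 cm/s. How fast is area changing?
54 cm²/s

A = lw
dA/dt = w·dl/dt + l·dw/dt = 3·6 + 9·4 = 54 cm²/s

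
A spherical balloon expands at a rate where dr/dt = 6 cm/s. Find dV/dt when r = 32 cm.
24576π cm³/s

V = (4/3)πr³
dV/dt = dV/dr · dr/dt = 4πr² · 6
At r = 32: dV/dt = 24576π cm³/s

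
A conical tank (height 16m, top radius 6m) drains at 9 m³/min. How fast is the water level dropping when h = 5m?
64/(25π) ≈ 0.8149 m/min

r/h = 6/16, so r = (3/8)h
V = (1/3)πr²h = (1/3)π((3/8)h)²h = (3/64)πh³
dV/dh = (9/64)πh²
dh/dt = (dV/dt)/(dV/dh) = -9/((9/64)π·5²) = -64/(25π) m/min
The level is dropping at 64/(25π) ≈ 0.8149 m/min.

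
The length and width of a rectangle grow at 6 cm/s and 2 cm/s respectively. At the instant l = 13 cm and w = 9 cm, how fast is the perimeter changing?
16 cm/s

P = 2(l + w)
dP/dt = 2(dl/dt + dw/dt) = 2(6 + 2) = 16 cm/s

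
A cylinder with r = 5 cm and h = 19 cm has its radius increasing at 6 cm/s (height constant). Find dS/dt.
348π cm²/s

S = 2πrh + 2πr² (lateral + bases)
dS/dt = (2πh + 4πr)·dr/dt = (2π·19 + 4π·5)·6
= 348π cm²/s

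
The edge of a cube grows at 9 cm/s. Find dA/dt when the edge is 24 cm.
2592 cm²/s

A = 6s²
dA/dt = 12s · ds/dt = 12·24·9 = 2592 cm²/s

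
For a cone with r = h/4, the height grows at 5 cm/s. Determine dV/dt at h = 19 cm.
1805π/16 cm³/s

V = (1/3)π(h/4)²h = πh³/48
dV/dt = πh²/16 · 5
At h = 19: dV/dt = 1805π/16 cm³/s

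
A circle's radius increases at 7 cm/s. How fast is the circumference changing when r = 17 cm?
14π cm/s

C = 2πr
dC/dt = 2π · dr/dt = 2π · 7 = 14π cm/s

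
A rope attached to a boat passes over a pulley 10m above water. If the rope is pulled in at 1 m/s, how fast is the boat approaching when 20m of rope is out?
2√3/3 ≈ 1.155 m/s

rope² = x² + 10²
x = √(20² - 10²) = 10√3
dx/dt = (rope/x) · d(rope)/dt = (20/(10√3)) · (-1) = -2√3/3 m/s
The boat approaches at 2√3/3 ≈ 1.155 m/s.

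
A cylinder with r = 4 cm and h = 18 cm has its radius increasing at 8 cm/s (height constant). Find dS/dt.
416π cm²/s

S = 2πrh + 2πr² (lateral + bases)
dS/dt = (2πh + 4πr)·dr/dt = (2π·18 + 4π·4)·8
= 416π cm²/s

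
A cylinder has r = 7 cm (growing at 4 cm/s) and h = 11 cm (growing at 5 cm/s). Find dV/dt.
861π cm³/s

V = πr²h
dV/dt = 2πrh·dr/dt + πr²·dh/dt
= 2π(7)(11)(4) + π(7)²(5)
= 861π cm³/s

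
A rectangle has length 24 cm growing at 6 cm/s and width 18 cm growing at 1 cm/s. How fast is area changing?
132 cm²/s

A = lw
dA/dt = w·dl/dt + l·dw/dt = 18·6 + 24·1 = 132 cm²/s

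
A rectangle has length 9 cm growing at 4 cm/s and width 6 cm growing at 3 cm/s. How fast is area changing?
51 cm²/s

A = lw
dA/dt = w·dl/dt + l·dw/dt = 6·4 + 9·3 = 51 cm²/s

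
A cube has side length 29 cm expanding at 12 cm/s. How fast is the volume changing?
30276 cm³/s

V = s³
dV/dt = 3s² · ds/dt = 3·29²·12 = 30276 cm³/s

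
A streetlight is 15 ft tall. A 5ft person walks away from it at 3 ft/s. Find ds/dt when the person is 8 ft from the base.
3/2 ft/s

By similar triangles: 15/(x+s) = 5/s
Solving: s = 5x/10
ds/dt = 5/10 · dx/dt = 1/2 · 3 = 3/2 ft/s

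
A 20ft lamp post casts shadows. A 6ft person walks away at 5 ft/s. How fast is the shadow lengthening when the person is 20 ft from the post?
15/7 ft/s

By similar triangles: 20/(x+s) = 6/s
Solving: s = 6x/14
ds/dt = 6/14 · dx/dt = 3/7 · 5 = 15/7 ft/s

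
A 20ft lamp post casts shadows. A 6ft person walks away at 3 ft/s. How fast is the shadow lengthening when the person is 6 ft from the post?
9/7 ft/s

By similar triangles: 20/(x+s) = 6/s
Solving: s = 6x/14
ds/dt = 6/14 · dx/dt = 3/7 · 3 = 9/7 ft/s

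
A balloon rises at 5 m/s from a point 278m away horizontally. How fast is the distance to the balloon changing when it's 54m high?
27√802/802 ≈ 0.9534 m/s

z² = 278² + y²
z = √(278² + 54²) = 10√802
dz/dt = y/z · dy/dt = 54/(10√802) · 5 = 27√802/802 ≈ 0.9534 m/s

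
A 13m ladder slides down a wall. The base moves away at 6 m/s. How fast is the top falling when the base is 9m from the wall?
27√22/22 ≈ 5.756 m/s

x² + y² = 13²
2x·dx/dt + 2y·dy/dt = 0
dy/dt = -x/y · dx/dt = -9/(2√22) · 6 = -27√22/22 m/s
The top is descending at 27√22/22 ≈ 5.756 m/s.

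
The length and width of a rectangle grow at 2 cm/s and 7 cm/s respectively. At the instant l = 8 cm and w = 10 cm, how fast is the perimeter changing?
18 cm/s

P = 2(l + w)
dP/dt = 2(dl/dt + dw/dt) = 2(2 + 7) = 18 cm/s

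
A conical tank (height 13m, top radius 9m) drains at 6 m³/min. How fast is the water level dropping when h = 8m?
169/(864π) ≈ 0.06226 m/min

r/h = 9/13, so r = (9/13)h
V = (1/3)πr²h = (1/3)π((9/13)h)²h = (27/169)πh³
dV/dh = (81/169)πh²
dh/dt = (dV/dt)/(dV/dh) = -6/((81/169)π·8²) = -169/(864π) m/min
The level is dropping at 169/(864π) ≈ 0.06226 m/min.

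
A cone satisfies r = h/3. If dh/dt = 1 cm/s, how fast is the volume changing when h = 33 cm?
121π cm³/s

V = (1/3)π(h/3)²h = πh³/27
dV/dt = πh²/9 · 1
At h = 33: dV/dt = 121π cm³/s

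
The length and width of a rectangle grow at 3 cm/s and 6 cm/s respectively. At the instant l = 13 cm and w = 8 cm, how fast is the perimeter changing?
18 cm/s

P = 2(l + w)
dP/dt = 2(dl/dt + dw/dt) = 2(3 + 6) = 18 cm/s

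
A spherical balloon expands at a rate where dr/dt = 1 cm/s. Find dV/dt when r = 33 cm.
4356π cm³/s

V = (4/3)πr³
dV/dt = dV/dr · dr/dt = 4πr² · 1
At r = 33: dV/dt = 4356π cm³/s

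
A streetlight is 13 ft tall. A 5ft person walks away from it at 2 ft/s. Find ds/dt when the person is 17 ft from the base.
5/4 ft/s

By similar triangles: 13/(x+s) = 5/s
Solving: s = 5x/8
ds/dt = 5/8 · dx/dt = 5/8 · 2 = 5/4 ft/s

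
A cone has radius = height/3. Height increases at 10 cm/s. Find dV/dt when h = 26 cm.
6760π/9 cm³/s

V = (1/3)π(h/3)²h = πh³/27
dV/dt = πh²/9 · 10
At h = 26: dV/dt = 6760π/9 cm³/s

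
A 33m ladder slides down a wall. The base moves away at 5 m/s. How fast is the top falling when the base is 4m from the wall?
20√1073/1073 ≈ 0.6106 m/s

x² + y² = 33²
2x·dx/dt + 2y·dy/dt = 0
dy/dt = -x/y · dx/dt = -4/√1073 · 5 = -20√1073/1073 m/s
The top is descending at 20√1073/1073 ≈ 0.6106 m/s.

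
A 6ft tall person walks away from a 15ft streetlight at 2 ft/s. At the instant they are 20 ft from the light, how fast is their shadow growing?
4/3 ft/s

By similar triangles: 15/(x+s) = 6/s
Solving: s = 6x/9
ds/dt = 6/9 · dx/dt = 2/3 · 2 = 4/3 ft/s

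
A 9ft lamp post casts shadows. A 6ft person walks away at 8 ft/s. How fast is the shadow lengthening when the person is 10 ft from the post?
16 ft/s

By similar triangles: 9/(x+s) = 6/s
Solving: s = 6x/3
ds/dt = 6/3 · dx/dt = 2 · 8 = 16 ft/s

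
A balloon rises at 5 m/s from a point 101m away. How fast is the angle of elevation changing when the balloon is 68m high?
0.034064 rad/s

tan(θ) = y/101
sec²(θ) · dθ/dt = (1/101) · dy/dt
dθ/dt = cos²(θ)/101 · 5 = 101/(101² + 68²) · 5
dθ/dt = 0.034064 rad/s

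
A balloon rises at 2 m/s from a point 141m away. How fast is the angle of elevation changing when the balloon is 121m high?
0.008169 rad/s

tan(θ) = y/141
sec²(θ) · dθ/dt = (1/141) · dy/dt
dθ/dt = cos²(θ)/141 · 2 = 141/(141² + 121²) · 2
dθ/dt = 0.008169 rad/s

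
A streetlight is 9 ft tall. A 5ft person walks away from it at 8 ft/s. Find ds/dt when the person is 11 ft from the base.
10 ft/s

By similar triangles: 9/(x+s) = 5/s
Solving: s = 5x/4
ds/dt = 5/4 · dx/dt = 5/4 · 8 = 10 ft/s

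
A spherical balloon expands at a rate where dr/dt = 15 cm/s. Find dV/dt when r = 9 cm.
4860π cm³/s

V = (4/3)πr³
dV/dt = dV/dr · dr/dt = 4πr² · 15
At r = 9: dV/dt = 4860π cm³/s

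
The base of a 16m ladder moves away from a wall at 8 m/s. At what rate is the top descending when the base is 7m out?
56√23/69 ≈ 3.892 m/s

x² + y² = 16²
2x·dx/dt + 2y·dy/dt = 0
dy/dt = -x/y · dx/dt = -7/(3√23) · 8 = -56√23/69 m/s
The top is descending at 56√23/69 ≈ 3.892 m/s.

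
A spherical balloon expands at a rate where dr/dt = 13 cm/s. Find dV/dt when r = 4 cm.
832π cm³/s

V = (4/3)πr³
dV/dt = dV/dr · dr/dt = 4πr² · 13
At r = 4: dV/dt = 832π cm³/s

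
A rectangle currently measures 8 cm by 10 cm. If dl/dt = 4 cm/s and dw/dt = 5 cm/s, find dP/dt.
18 cm/s

P = 2(l + w)
dP/dt = 2(dl/dt + dw/dt) = 2(4 + 5) = 18 cm/s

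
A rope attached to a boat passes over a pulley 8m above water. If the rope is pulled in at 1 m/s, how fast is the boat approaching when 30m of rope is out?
15√209/209 ≈ 1.038 m/s

rope² = x² + 8²
x = √(30² - 8²) = 2√209
dx/dt = (rope/x) · d(rope)/dt = (30/(2√209)) · (-1) = -15√209/209 m/s
The boat approaches at 15√209/209 ≈ 1.038 m/s.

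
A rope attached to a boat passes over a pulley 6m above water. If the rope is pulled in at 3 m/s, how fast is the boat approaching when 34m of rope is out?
51√70/140 ≈ 3.048 m/s

rope² = x² + 6²
x = √(34² - 6²) = 4√70
dx/dt = (rope/x) · d(rope)/dt = (34/(4√70)) · (-3) = -51√70/140 m/s
The boat approaches at 51√70/140 ≈ 3.048 m/s.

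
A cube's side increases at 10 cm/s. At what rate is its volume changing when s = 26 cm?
20280 cm³/s

V = s³
dV/dt = 3s² · ds/dt = 3·26²·10 = 20280 cm³/s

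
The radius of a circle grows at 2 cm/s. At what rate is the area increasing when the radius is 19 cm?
76π cm²/s

A = πr²
dA/dt = 2πr · dr/dt = 2π(19)(2) = 76π cm²/s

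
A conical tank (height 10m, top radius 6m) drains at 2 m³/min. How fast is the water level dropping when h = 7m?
50/(441π) ≈ 0.03609 m/min

r/h = 6/10, so r = (3/5)h
V = (1/3)πr²h = (1/3)π((3/5)h)²h = (3/25)πh³
dV/dh = (9/25)πh²
dh/dt = (dV/dt)/(dV/dh) = -2/((9/25)π·7²) = -50/(441π) m/min
The level is dropping at 50/(441π) ≈ 0.03609 m/min.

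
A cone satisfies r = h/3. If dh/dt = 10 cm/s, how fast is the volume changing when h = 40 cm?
16000π/9 cm³/s

V = (1/3)π(h/3)²h = πh³/27
dV/dt = πh²/9 · 10
At h = 40: dV/dt = 16000π/9 cm³/s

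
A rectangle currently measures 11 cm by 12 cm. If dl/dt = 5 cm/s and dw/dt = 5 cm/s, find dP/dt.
20 cm/s

P = 2(l + w)
dP/dt = 2(dl/dt + dw/dt) = 2(5 + 5) = 20 cm/s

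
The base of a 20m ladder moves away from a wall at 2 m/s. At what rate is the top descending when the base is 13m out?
26√231/231 ≈ 1.711 m/s

x² + y² = 20²
2x·dx/dt + 2y·dy/dt = 0
dy/dt = -x/y · dx/dt = -13/√231 · 2 = -26√231/231 m/s
The top is descending at 26√231/231 ≈ 1.711 m/s.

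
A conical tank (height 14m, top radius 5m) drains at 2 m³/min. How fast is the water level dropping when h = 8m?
49/(200π) ≈ 0.07799 m/min

r/h = 5/14, so r = (5/14)h
V = (1/3)πr²h = (1/3)π((5/14)h)²h = (25/588)πh³
dV/dh = (25/196)πh²
dh/dt = (dV/dt)/(dV/dh) = -2/((25/196)π·8²) = -49/(200π) m/min
The level is dropping at 49/(200π) ≈ 0.07799 m/min.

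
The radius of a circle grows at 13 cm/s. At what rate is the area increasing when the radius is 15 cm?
390π cm²/s

A = πr²
dA/dt = 2πr · dr/dt = 2π(15)(13) = 390π cm²/s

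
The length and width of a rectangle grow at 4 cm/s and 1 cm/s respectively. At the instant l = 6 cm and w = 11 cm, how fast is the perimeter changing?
10 cm/s

P = 2(l + w)
dP/dt = 2(dl/dt + dw/dt) = 2(4 + 1) = 10 cm/s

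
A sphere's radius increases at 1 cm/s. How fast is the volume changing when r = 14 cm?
784π cm³/s

V = (4/3)πr³
dV/dt = dV/dr · dr/dt = 4πr² · 1
At r = 14: dV/dt = 784π cm³/s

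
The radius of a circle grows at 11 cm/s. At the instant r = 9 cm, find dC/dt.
22π cm/s

C = 2πr
dC/dt = 2π · dr/dt = 2π · 11 = 22π cm/s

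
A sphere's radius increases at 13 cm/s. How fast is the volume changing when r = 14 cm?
10192π cm³/s

V = (4/3)πr³
dV/dt = dV/dr · dr/dt = 4πr² · 13
At r = 14: dV/dt = 10192π cm³/s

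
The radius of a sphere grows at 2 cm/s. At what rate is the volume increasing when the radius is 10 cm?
800π cm³/s

V = (4/3)πr³
dV/dt = dV/dr · dr/dt = 4πr² · 2
At r = 10: dV/dt = 800π cm³/s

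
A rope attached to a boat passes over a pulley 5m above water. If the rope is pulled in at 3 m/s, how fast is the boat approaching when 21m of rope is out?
63√26/104 ≈ 3.089 m/s

rope² = x² + 5²
x = √(21² - 5²) = 4√26
dx/dt = (rope/x) · d(rope)/dt = (21/(4√26)) · (-3) = -63√26/104 m/s
The boat approaches at 63√26/104 ≈ 3.089 m/s.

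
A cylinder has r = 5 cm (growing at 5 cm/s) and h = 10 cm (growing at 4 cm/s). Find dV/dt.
600π cm³/s

V = πr²h
dV/dt = 2πrh·dr/dt + πr²·dh/dt
= 2π(5)(10)(5) + π(5)²(4)
= 600π cm³/s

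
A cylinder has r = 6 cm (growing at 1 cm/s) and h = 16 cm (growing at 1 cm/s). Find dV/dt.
228π cm³/s

V = πr²h
dV/dt = 2πrh·dr/dt + πr²·dh/dt
= 2π(6)(16)(1) + π(6)²(1)
= 228π cm³/s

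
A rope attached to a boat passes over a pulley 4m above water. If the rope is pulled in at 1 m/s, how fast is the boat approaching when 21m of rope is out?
21√17/85 ≈ 1.019 m/s

rope² = x² + 4²
x = √(21² - 4²) = 5√17
dx/dt = (rope/x) · d(rope)/dt = (21/(5√17)) · (-1) = -21√17/85 m/s
The boat approaches at 21√17/85 ≈ 1.019 m/s.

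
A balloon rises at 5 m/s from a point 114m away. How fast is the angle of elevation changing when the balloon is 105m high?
0.023729 rad/s

tan(θ) = y/114
sec²(θ) · dθ/dt = (1/114) · dy/dt
dθ/dt = cos²(θ)/114 · 5 = 114/(114² + 105²) · 5
dθ/dt = 0.023729 rad/s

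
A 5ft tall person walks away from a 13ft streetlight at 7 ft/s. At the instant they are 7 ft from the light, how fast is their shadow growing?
35/8 ft/s

By similar triangles: 13/(x+s) = 5/s
Solving: s = 5x/8
ds/dt = 5/8 · dx/dt = 5/8 · 7 = 35/8 ft/s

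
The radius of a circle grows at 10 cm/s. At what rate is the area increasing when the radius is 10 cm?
200π cm²/s

A = πr²
dA/dt = 2πr · dr/dt = 2π(10)(10) = 200π cm²/s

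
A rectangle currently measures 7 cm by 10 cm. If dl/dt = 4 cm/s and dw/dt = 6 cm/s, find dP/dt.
20 cm/s

P = 2(l + w)
dP/dt = 2(dl/dt + dw/dt) = 2(4 + 6) = 20 cm/s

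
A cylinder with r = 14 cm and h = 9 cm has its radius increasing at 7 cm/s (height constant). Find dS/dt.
518π cm²/s

S = 2πrh + 2πr² (lateral + bases)
dS/dt = (2πh + 4πr)·dr/dt = (2π·9 + 4π·14)·7
= 518π cm²/s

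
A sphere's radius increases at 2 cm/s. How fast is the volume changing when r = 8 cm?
512π cm³/s

V = (4/3)πr³
dV/dt = dV/dr · dr/dt = 4πr² · 2
At r = 8: dV/dt = 512π cm³/s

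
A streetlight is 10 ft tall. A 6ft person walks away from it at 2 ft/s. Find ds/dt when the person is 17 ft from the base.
3 ft/s

By similar triangles: 10/(x+s) = 6/s
Solving: s = 6x/4
ds/dt = 6/4 · dx/dt = 3/2 · 2 = 3 ft/s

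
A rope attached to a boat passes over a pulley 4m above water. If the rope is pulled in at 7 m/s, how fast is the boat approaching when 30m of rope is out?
105√221/221 ≈ 7.063 m/s

rope² = x² + 4²
x = √(30² - 4²) = 2√221
dx/dt = (rope/x) · d(rope)/dt = (30/(2√221)) · (-7) = -105√221/221 m/s
The boat approaches at 105√221/221 ≈ 7.063 m/s.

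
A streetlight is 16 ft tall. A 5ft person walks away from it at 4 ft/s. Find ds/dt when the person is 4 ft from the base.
20/11 ft/s

By similar triangles: 16/(x+s) = 5/s
Solving: s = 5x/11
ds/dt = 5/11 · dx/dt = 5/11 · 4 = 20/11 ft/s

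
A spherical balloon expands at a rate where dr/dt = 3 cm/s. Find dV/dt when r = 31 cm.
11532π cm³/s

V = (4/3)πr³
dV/dt = dV/dr · dr/dt = 4πr² · 3
At r = 31: dV/dt = 11532π cm³/s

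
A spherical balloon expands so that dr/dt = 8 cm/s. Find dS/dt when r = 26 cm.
1664π cm²/s

S = 4πr²
dS/dt = dS/dr · dr/dt = 8πr · 8
At r = 26: dS/dt = 1664π cm²/s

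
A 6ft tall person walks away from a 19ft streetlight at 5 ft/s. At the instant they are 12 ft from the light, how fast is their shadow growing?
30/13 ft/s

By similar triangles: 19/(x+s) = 6/s
Solving: s = 6x/13
ds/dt = 6/13 · dx/dt = 6/13 · 5 = 30/13 ft/s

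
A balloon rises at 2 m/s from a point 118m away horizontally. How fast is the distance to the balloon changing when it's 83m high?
166√20813/20813 ≈ 1.151 m/s

z² = 118² + y²
z = √(118² + 83²) = √20813
dz/dt = y/z · dy/dt = 83/√20813 · 2 = 166√20813/20813 ≈ 1.151 m/s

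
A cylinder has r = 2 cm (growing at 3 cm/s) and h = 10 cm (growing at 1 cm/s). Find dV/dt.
124π cm³/s

V = πr²h
dV/dt = 2πrh·dr/dt + πr²·dh/dt
= 2π(2)(10)(3) + π(2)²(1)
= 124π cm³/s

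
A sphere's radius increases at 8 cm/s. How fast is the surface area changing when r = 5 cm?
320π cm²/s

S = 4πr²
dS/dt = dS/dr · dr/dt = 8πr · 8
At r = 5: dS/dt = 320π cm²/s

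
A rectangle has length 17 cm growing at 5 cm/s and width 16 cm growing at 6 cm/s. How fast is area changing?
182 cm²/s

A = lw
dA/dt = w·dl/dt + l·dw/dt = 16·5 + 17·6 = 182 cm²/s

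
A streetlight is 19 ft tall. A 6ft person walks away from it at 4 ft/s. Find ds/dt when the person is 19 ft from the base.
24/13 ft/s

By similar triangles: 19/(x+s) = 6/s
Solving: s = 6x/13
ds/dt = 6/13 · dx/dt = 6/13 · 4 = 24/13 ft/s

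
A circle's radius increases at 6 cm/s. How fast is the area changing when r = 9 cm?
108π cm²/s

A = πr²
dA/dt = 2πr · dr/dt = 2π(9)(6) = 108π cm²/s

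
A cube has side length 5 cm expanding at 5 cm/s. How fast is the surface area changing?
300 cm²/s

A = 6s²
dA/dt = 12s · ds/dt = 12·5·5 = 300 cm²/s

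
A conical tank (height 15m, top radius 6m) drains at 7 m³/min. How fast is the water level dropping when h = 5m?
7/(4π) ≈ 0.557 m/min

r/h = 6/15, so r = (2/5)h
V = (1/3)πr²h = (1/3)π((2/5)h)²h = (4/75)πh³
dV/dh = (4/25)πh²
dh/dt = (dV/dt)/(dV/dh) = -7/((4/25)π·5²) = -7/(4π) m/min
The level is dropping at 7/(4π) ≈ 0.557 m/min.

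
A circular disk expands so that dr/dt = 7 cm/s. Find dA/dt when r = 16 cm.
224π cm²/s

A = πr²
dA/dt = 2πr · dr/dt = 2π(16)(7) = 224π cm²/s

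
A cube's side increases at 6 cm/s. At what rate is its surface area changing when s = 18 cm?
1296 cm²/s

A = 6s²
dA/dt = 12s · ds/dt = 12·18·6 = 1296 cm²/s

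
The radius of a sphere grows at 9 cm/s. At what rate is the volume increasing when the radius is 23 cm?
19044π cm³/s

V = (4/3)πr³
dV/dt = dV/dr · dr/dt = 4πr² · 9
At r = 23: dV/dt = 19044π cm³/s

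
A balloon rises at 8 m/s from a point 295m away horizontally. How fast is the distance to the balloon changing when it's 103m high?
412√97634/48817 ≈ 2.637 m/s

z² = 295² + y²
z = √(295² + 103²) = √97634
dz/dt = y/z · dy/dt = 103/√97634 · 8 = 412√97634/48817 ≈ 2.637 m/s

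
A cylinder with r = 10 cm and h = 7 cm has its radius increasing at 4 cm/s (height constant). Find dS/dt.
216π cm²/s

S = 2πrh + 2πr² (lateral + bases)
dS/dt = (2πh + 4πr)·dr/dt = (2π·7 + 4π·10)·4
= 216π cm²/s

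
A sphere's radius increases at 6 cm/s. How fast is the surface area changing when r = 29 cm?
1392π cm²/s

S = 4πr²
dS/dt = dS/dr · dr/dt = 8πr · 6
At r = 29: dS/dt = 1392π cm²/s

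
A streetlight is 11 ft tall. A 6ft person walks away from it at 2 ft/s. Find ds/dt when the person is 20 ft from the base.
12/5 ft/s

By similar triangles: 11/(x+s) = 6/s
Solving: s = 6x/5
ds/dt = 6/5 · dx/dt = 6/5 · 2 = 12/5 ft/s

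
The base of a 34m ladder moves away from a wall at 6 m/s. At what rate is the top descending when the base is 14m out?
7√15/10 ≈ 2.711 m/s

x² + y² = 34²
2x·dx/dt + 2y·dy/dt = 0
dy/dt = -x/y · dx/dt = -14/(8√15) · 6 = -7√15/10 m/s
The top is descending at 7√15/10 ≈ 2.711 m/s.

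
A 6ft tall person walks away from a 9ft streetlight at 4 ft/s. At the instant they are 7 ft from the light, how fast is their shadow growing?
8 ft/s

By similar triangles: 9/(x+s) = 6/s
Solving: s = 6x/3
ds/dt = 6/3 · dx/dt = 2 · 4 = 8 ft/s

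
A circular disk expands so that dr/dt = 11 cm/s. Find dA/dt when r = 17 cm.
374π cm²/s

A = πr²
dA/dt = 2πr · dr/dt = 2π(17)(11) = 374π cm²/s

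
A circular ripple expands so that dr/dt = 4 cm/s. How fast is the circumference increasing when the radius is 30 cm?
8π cm/s

C = 2πr
dC/dt = 2π · dr/dt = 2π · 4 = 8π cm/s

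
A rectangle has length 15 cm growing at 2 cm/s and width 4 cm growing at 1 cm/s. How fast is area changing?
23 cm²/s

A = lw
dA/dt = w·dl/dt + l·dw/dt = 4·2 + 15·1 = 23 cm²/s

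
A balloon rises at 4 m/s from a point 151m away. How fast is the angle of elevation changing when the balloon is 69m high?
0.021914 rad/s

tan(θ) = y/151
sec²(θ) · dθ/dt = (1/151) · dy/dt
dθ/dt = cos²(θ)/151 · 4 = 151/(151² + 69²) · 4
dθ/dt = 0.021914 rad/s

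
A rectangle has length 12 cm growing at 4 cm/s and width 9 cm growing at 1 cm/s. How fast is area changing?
48 cm²/s

A = lw
dA/dt = w·dl/dt + l·dw/dt = 9·4 + 12·1 = 48 cm²/s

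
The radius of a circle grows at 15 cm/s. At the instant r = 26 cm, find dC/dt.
30π cm/s

C = 2πr
dC/dt = 2π · dr/dt = 2π · 15 = 30π cm/s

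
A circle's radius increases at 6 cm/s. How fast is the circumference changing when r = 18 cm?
12π cm/s

C = 2πr
dC/dt = 2π · dr/dt = 2π · 6 = 12π cm/s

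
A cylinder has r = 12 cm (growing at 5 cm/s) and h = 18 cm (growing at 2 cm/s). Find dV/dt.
2448π cm³/s

V = πr²h
dV/dt = 2πrh·dr/dt + πr²·dh/dt
= 2π(12)(18)(5) + π(12)²(2)
= 2448π cm³/s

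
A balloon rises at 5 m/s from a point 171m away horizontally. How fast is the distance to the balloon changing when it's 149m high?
745√178/3026 ≈ 3.285 m/s

z² = 171² + y²
z = √(171² + 149²) = 17√178
dz/dt = y/z · dy/dt = 149/(17√178) · 5 = 745√178/3026 ≈ 3.285 m/s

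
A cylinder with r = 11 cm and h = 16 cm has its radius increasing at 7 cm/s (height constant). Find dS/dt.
532π cm²/s

S = 2πrh + 2πr² (lateral + bases)
dS/dt = (2πh + 4πr)·dr/dt = (2π·16 + 4π·11)·7
= 532π cm²/s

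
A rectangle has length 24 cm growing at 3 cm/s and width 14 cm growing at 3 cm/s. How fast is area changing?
114 cm²/s

A = lw
dA/dt = w·dl/dt + l·dw/dt = 14·3 + 24·3 = 114 cm²/s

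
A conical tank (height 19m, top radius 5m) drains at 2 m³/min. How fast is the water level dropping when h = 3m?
722/(225π) ≈ 1.021 m/min

r/h = 5/19, so r = (5/19)h
V = (1/3)πr²h = (1/3)π((5/19)h)²h = (25/1083)πh³
dV/dh = (25/361)πh²
dh/dt = (dV/dt)/(dV/dh) = -2/((25/361)π·3²) = -722/(225π) m/min
The level is dropping at 722/(225π) ≈ 1.021 m/min.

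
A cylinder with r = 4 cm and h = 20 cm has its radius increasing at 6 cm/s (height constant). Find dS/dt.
336π cm²/s

S = 2πrh + 2πr² (lateral + bases)
dS/dt = (2πh + 4πr)·dr/dt = (2π·20 + 4π·4)·6
= 336π cm²/s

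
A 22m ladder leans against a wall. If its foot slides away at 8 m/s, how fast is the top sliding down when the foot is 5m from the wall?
40√51/153 ≈ 1.867 m/s

x² + y² = 22²
2x·dx/dt + 2y·dy/dt = 0
dy/dt = -x/y · dx/dt = -5/(3√51) · 8 = -40√51/153 m/s
The top is descending at 40√51/153 ≈ 1.867 m/s.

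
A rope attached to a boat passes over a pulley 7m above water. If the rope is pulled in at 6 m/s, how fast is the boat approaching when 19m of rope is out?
19√78/26 ≈ 6.454 m/s

rope² = x² + 7²
x = √(19² - 7²) = 2√78
dx/dt = (rope/x) · d(rope)/dt = (19/(2√78)) · (-6) = -19√78/26 m/s
The boat approaches at 19√78/26 ≈ 6.454 m/s.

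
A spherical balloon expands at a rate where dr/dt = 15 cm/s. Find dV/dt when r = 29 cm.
50460π cm³/s

V = (4/3)πr³
dV/dt = dV/dr · dr/dt = 4πr² · 15
At r = 29: dV/dt = 50460π cm³/s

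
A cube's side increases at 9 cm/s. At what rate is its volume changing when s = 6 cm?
972 cm³/s

V = s³
dV/dt = 3s² · ds/dt = 3·6²·9 = 972 cm³/s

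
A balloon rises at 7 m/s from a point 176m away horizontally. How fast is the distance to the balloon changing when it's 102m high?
357√10345/10345 ≈ 3.51 m/s

z² = 176² + y²
z = √(176² + 102²) = 2√10345
dz/dt = y/z · dy/dt = 102/(2√10345) · 7 = 357√10345/10345 ≈ 3.51 m/s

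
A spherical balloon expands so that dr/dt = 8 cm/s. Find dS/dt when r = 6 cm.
384π cm²/s

S = 4πr²
dS/dt = dS/dr · dr/dt = 8πr · 8
At r = 6: dS/dt = 384π cm²/s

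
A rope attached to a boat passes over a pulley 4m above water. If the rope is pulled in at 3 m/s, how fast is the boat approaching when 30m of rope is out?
45√221/221 ≈ 3.027 m/s

rope² = x² + 4²
x = √(30² - 4²) = 2√221
dx/dt = (rope/x) · d(rope)/dt = (30/(2√221)) · (-3) = -45√221/221 m/s
The boat approaches at 45√221/221 ≈ 3.027 m/s.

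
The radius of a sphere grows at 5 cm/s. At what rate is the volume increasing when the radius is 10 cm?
2000π cm³/s

V = (4/3)πr³
dV/dt = dV/dr · dr/dt = 4πr² · 5
At r = 10: dV/dt = 2000π cm³/s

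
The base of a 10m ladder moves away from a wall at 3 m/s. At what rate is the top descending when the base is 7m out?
7√51/17 ≈ 2.941 m/s

x² + y² = 10²
2x·dx/dt + 2y·dy/dt = 0
dy/dt = -x/y · dx/dt = -7/√51 · 3 = -7√51/17 m/s
The top is descending at 7√51/17 ≈ 2.941 m/s.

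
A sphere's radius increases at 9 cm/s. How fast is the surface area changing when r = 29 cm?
2088π cm²/s

S = 4πr²
dS/dt = dS/dr · dr/dt = 8πr · 9
At r = 29: dS/dt = 2088π cm²/s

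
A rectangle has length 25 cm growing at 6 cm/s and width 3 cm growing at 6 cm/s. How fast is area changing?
168 cm²/s

A = lw
dA/dt = w·dl/dt + l·dw/dt = 3·6 + 25·6 = 168 cm²/s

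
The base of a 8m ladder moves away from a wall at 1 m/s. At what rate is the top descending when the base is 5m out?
5√39/39 ≈ 0.8006 m/s

x² + y² = 8²
2x·dx/dt + 2y·dy/dt = 0
dy/dt = -x/y · dx/dt = -5/√39 · 1 = -5√39/39 m/s
The top is descending at 5√39/39 ≈ 0.8006 m/s.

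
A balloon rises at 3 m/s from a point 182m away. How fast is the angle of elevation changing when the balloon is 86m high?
0.013475 rad/s

tan(θ) = y/182
sec²(θ) · dθ/dt = (1/182) · dy/dt
dθ/dt = cos²(θ)/182 · 3 = 182/(182² + 86²) · 3
dθ/dt = 0.013475 rad/s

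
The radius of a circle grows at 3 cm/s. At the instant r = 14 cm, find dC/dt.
6π cm/s

C = 2πr
dC/dt = 2π · dr/dt = 2π · 3 = 6π cm/s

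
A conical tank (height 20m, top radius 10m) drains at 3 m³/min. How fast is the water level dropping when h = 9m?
4/(27π) ≈ 0.04716 m/min

r/h = 10/20, so r = (1/2)h
V = (1/3)πr²h = (1/3)π((1/2)h)²h = (1/12)πh³
dV/dh = (1/4)πh²
dh/dt = (dV/dt)/(dV/dh) = -3/((1/4)π·9²) = -4/(27π) m/min
The level is dropping at 4/(27π) ≈ 0.04716 m/min.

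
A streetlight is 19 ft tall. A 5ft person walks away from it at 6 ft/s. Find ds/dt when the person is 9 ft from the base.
15/7 ft/s

By similar triangles: 19/(x+s) = 5/s
Solving: s = 5x/14
ds/dt = 5/14 · dx/dt = 5/14 · 6 = 15/7 ft/s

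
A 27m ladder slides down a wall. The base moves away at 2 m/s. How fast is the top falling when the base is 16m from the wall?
32√473/473 ≈ 1.471 m/s

x² + y² = 27²
2x·dx/dt + 2y·dy/dt = 0
dy/dt = -x/y · dx/dt = -16/√473 · 2 = -32√473/473 m/s
The top is descending at 32√473/473 ≈ 1.471 m/s.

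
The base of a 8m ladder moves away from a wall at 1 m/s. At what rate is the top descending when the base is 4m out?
√3/3 ≈ 0.5774 m/s

x² + y² = 8²
2x·dx/dt + 2y·dy/dt = 0
dy/dt = -x/y · dx/dt = -4/(4√3) · 1 = -√3/3 m/s
The top is descending at √3/3 ≈ 0.5774 m/s.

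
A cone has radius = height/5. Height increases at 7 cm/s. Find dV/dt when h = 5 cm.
7π cm³/s

V = (1/3)π(h/5)²h = πh³/75
dV/dt = πh²/25 · 7
At h = 5: dV/dt = 7π cm³/s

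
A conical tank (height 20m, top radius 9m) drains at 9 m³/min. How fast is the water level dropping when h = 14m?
100/(441π) ≈ 0.07218 m/min

r/h = 9/20, so r = (9/20)h
V = (1/3)πr²h = (1/3)π((9/20)h)²h = (27/400)πh³
dV/dh = (81/400)πh²
dh/dt = (dV/dt)/(dV/dh) = -9/((81/400)π·14²) = -100/(441π) m/min
The level is dropping at 100/(441π) ≈ 0.07218 m/min.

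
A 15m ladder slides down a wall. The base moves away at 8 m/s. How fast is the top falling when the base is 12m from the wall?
32/3 ≈ 10.67 m/s

x² + y² = 15²
2x·dx/dt + 2y·dy/dt = 0
dy/dt = -x/y · dx/dt = -12/9 · 8 = -32/3 m/s
The top is descending at 32/3 ≈ 10.67 m/s.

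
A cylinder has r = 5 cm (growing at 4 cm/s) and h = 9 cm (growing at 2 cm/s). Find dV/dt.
410π cm³/s

V = πr²h
dV/dt = 2πrh·dr/dt + πr²·dh/dt
= 2π(5)(9)(4) + π(5)²(2)
= 410π cm³/s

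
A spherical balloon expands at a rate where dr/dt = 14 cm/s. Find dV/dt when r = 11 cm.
6776π cm³/s

V = (4/3)πr³
dV/dt = dV/dr · dr/dt = 4πr² · 14
At r = 11: dV/dt = 6776π cm³/s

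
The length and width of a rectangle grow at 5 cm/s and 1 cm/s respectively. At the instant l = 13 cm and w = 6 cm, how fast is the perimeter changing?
12 cm/s

P = 2(l + w)
dP/dt = 2(dl/dt + dw/dt) = 2(5 + 1) = 12 cm/s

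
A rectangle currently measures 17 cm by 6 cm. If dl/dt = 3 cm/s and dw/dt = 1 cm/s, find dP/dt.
8 cm/s

P = 2(l + w)
dP/dt = 2(dl/dt + dw/dt) = 2(3 + 1) = 8 cm/s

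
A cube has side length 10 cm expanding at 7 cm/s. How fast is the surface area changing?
840 cm²/s

A = 6s²
dA/dt = 12s · ds/dt = 12·10·7 = 840 cm²/s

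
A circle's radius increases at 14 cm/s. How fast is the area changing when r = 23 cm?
644π cm²/s

A = πr²
dA/dt = 2πr · dr/dt = 2π(23)(14) = 644π cm²/s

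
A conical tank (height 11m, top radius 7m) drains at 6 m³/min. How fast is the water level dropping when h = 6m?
121/(294π) ≈ 0.131 m/min

r/h = 7/11, so r = (7/11)h
V = (1/3)πr²h = (1/3)π((7/11)h)²h = (49/363)πh³
dV/dh = (49/121)πh²
dh/dt = (dV/dt)/(dV/dh) = -6/((49/121)π·6²) = -121/(294π) m/min
The level is dropping at 121/(294π) ≈ 0.131 m/min.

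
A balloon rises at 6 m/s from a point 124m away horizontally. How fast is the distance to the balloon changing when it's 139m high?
834√34697/34697 ≈ 4.477 m/s

z² = 124² + y²
z = √(124² + 139²) = √34697
dz/dt = y/z · dy/dt = 139/√34697 · 6 = 834√34697/34697 ≈ 4.477 m/s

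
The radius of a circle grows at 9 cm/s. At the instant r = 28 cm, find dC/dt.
18π cm/s

C = 2πr
dC/dt = 2π · dr/dt = 2π · 9 = 18π cm/s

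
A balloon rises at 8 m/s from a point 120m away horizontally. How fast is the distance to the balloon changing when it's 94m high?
376√5809/5809 ≈ 4.933 m/s

z² = 120² + y²
z = √(120² + 94²) = 2√5809
dz/dt = y/z · dy/dt = 94/(2√5809) · 8 = 376√5809/5809 ≈ 4.933 m/s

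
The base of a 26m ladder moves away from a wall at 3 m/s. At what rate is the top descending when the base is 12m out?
18√133/133 ≈ 1.561 m/s

x² + y² = 26²
2x·dx/dt + 2y·dy/dt = 0
dy/dt = -x/y · dx/dt = -12/(2√133) · 3 = -18√133/133 m/s
The top is descending at 18√133/133 ≈ 1.561 m/s.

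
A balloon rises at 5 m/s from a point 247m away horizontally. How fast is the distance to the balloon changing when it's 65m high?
25√386/386 ≈ 1.272 m/s

z² = 247² + y²
z = √(247² + 65²) = 13√386
dz/dt = y/z · dy/dt = 65/(13√386) · 5 = 25√386/386 ≈ 1.272 m/s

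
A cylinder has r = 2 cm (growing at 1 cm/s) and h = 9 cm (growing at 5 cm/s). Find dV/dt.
56π cm³/s

V = πr²h
dV/dt = 2πrh·dr/dt + πr²·dh/dt
= 2π(2)(9)(1) + π(2)²(5)
= 56π cm³/s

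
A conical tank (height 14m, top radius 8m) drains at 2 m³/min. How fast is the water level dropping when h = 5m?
49/(200π) ≈ 0.07799 m/min

r/h = 8/14, so r = (4/7)h
V = (1/3)πr²h = (1/3)π((4/7)h)²h = (16/147)πh³
dV/dh = (16/49)πh²
dh/dt = (dV/dt)/(dV/dh) = -2/((16/49)π·5²) = -49/(200π) m/min
The level is dropping at 49/(200π) ≈ 0.07799 m/min.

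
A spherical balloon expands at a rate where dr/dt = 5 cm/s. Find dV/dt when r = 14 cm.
3920π cm³/s

V = (4/3)πr³
dV/dt = dV/dr · dr/dt = 4πr² · 5
At r = 14: dV/dt = 3920π cm³/s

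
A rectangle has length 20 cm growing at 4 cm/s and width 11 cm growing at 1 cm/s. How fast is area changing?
64 cm²/s

A = lw
dA/dt = w·dl/dt + l·dw/dt = 11·4 + 20·1 = 64 cm²/s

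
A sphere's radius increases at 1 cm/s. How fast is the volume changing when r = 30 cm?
3600π cm³/s

V = (4/3)πr³
dV/dt = dV/dr · dr/dt = 4πr² · 1
At r = 30: dV/dt = 3600π cm³/s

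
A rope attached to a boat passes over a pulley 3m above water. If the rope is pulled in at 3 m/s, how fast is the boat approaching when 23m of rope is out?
69√130/260 ≈ 3.026 m/s

rope² = x² + 3²
x = √(23² - 3²) = 2√130
dx/dt = (rope/x) · d(rope)/dt = (23/(2√130)) · (-3) = -69√130/260 m/s
The boat approaches at 69√130/260 ≈ 3.026 m/s.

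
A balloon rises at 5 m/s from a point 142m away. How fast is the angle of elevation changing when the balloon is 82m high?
0.026406 rad/s

tan(θ) = y/142
sec²(θ) · dθ/dt = (1/142) · dy/dt
dθ/dt = cos²(θ)/142 · 5 = 142/(142² + 82²) · 5
dθ/dt = 0.026406 rad/s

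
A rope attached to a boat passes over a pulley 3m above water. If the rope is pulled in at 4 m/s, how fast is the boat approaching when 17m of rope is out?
17√70/35 ≈ 4.064 m/s

rope² = x² + 3²
x = √(17² - 3²) = 2√70
dx/dt = (rope/x) · d(rope)/dt = (17/(2√70)) · (-4) = -17√70/35 m/s
The boat approaches at 17√70/35 ≈ 4.064 m/s.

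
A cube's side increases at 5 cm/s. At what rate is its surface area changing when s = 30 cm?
1800 cm²/s

A = 6s²
dA/dt = 12s · ds/dt = 12·30·5 = 1800 cm²/s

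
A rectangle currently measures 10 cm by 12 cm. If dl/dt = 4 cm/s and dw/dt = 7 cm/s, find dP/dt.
22 cm/s

P = 2(l + w)
dP/dt = 2(dl/dt + dw/dt) = 2(4 + 7) = 22 cm/s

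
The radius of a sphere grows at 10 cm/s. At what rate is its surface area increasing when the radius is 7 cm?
560π cm²/s

S = 4πr²
dS/dt = dS/dr · dr/dt = 8πr · 10
At r = 7: dS/dt = 560π cm²/s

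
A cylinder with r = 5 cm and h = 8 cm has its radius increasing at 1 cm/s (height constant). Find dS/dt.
36π cm²/s

S = 2πrh + 2πr² (lateral + bases)
dS/dt = (2πh + 4πr)·dr/dt = (2π·8 + 4π·5)·1
= 36π cm²/s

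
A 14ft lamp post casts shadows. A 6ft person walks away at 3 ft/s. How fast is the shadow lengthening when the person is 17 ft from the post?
9/4 ft/s

By similar triangles: 14/(x+s) = 6/s
Solving: s = 6x/8
ds/dt = 6/8 · dx/dt = 3/4 · 3 = 9/4 ft/s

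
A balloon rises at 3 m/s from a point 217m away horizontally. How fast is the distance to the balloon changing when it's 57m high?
171√50338/50338 ≈ 0.7622 m/s

z² = 217² + y²
z = √(217² + 57²) = √50338
dz/dt = y/z · dy/dt = 57/√50338 · 3 = 171√50338/50338 ≈ 0.7622 m/s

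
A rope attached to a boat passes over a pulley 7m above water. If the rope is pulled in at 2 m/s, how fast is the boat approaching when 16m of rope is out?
32√23/69 ≈ 2.224 m/s

rope² = x² + 7²
x = √(16² - 7²) = 3√23
dx/dt = (rope/x) · d(rope)/dt = (16/(3√23)) · (-2) = -32√23/69 m/s
The boat approaches at 32√23/69 ≈ 2.224 m/s.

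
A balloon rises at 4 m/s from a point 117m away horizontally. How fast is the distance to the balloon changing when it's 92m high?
368√22153/22153 ≈ 2.472 m/s

z² = 117² + y²
z = √(117² + 92²) = √22153
dz/dt = y/z · dy/dt = 92/√22153 · 4 = 368√22153/22153 ≈ 2.472 m/s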